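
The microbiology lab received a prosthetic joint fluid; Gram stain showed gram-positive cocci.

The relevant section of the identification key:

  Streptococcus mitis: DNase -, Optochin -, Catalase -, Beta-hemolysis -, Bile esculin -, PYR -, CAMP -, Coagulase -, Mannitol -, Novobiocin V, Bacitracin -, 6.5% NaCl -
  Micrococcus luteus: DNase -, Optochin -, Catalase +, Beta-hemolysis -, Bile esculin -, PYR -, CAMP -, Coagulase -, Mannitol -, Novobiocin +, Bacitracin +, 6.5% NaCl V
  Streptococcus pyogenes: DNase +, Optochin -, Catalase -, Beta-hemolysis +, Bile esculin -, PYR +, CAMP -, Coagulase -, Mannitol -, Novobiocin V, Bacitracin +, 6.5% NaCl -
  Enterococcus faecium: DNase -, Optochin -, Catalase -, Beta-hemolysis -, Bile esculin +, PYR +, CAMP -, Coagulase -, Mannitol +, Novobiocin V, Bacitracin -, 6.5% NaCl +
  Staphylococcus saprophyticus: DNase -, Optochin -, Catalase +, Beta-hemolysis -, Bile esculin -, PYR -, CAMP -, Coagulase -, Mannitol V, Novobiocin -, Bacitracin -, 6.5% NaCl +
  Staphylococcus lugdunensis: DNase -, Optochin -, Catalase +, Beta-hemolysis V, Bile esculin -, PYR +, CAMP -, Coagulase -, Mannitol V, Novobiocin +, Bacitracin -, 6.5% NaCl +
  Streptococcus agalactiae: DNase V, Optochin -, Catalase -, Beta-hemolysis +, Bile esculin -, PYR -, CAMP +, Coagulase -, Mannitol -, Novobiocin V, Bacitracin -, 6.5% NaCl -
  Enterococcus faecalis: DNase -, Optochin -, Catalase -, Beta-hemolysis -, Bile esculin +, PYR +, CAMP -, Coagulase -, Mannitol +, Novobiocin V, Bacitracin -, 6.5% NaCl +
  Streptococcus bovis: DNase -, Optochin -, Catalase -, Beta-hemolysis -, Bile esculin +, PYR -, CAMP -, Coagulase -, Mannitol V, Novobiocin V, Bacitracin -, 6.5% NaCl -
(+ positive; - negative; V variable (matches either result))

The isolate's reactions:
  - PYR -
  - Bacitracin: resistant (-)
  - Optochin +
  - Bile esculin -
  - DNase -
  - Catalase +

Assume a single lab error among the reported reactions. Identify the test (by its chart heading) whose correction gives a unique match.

As reported, no row in the chart matches all 6 reactions.
Reversing Bile esculin → still no organism matches.
Reversing Optochin (to -) → unique match: Staphylococcus saprophyticus.
Reversing DNase → still no organism matches.
Reversing PYR → still no organism matches.
Reversing Bacitracin → still no organism matches.
Reversing Catalase → still no organism matches.

Optochin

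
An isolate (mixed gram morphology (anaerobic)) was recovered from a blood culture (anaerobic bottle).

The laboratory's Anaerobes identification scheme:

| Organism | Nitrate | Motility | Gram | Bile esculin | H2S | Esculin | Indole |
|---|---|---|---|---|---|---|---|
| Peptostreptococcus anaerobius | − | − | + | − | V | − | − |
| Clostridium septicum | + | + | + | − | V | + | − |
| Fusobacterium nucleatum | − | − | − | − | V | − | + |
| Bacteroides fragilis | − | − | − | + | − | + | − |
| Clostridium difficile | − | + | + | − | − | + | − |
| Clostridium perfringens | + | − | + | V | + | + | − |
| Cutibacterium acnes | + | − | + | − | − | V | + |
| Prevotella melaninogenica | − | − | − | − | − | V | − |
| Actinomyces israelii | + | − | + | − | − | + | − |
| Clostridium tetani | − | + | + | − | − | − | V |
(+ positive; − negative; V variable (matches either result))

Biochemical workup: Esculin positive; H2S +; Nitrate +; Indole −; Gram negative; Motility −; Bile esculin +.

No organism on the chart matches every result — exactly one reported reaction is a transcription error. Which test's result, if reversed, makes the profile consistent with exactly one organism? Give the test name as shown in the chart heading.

As reported, no row in the chart matches all 7 reactions.
Reversing Motility → still no organism matches.
Reversing Nitrate → still no organism matches.
Reversing Esculin → still no organism matches.
Reversing H2S → still no organism matches.
Reversing Indole → still no organism matches.
Reversing Bile esculin → still no organism matches.
Reversing Gram (to +) → unique match: Clostridium perfringens.

Gram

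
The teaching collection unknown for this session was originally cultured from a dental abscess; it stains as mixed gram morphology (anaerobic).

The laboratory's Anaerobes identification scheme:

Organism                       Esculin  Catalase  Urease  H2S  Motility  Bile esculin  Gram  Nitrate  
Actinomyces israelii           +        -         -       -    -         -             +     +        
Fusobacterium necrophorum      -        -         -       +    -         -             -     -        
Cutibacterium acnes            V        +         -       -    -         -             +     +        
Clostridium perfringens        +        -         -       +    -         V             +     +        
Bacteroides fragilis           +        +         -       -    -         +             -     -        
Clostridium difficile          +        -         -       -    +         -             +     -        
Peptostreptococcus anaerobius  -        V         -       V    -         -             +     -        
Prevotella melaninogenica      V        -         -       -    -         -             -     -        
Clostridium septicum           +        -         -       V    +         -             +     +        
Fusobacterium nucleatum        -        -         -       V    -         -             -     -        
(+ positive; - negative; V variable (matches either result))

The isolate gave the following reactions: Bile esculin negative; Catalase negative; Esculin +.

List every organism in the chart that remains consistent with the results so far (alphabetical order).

Catalase -: excludes Cutibacterium acnes, Bacteroides fragilis — 8 left.
Bile esculin -: all 8 remaining candidates are consistent.
Esculin +: excludes Fusobacterium necrophorum, Peptostreptococcus anaerobius, Fusobacterium nucleatum — 5 left.

Actinomyces israelii, Clostridium difficile, Clostridium perfringens, Clostridium septicum, Prevotella melaninogenica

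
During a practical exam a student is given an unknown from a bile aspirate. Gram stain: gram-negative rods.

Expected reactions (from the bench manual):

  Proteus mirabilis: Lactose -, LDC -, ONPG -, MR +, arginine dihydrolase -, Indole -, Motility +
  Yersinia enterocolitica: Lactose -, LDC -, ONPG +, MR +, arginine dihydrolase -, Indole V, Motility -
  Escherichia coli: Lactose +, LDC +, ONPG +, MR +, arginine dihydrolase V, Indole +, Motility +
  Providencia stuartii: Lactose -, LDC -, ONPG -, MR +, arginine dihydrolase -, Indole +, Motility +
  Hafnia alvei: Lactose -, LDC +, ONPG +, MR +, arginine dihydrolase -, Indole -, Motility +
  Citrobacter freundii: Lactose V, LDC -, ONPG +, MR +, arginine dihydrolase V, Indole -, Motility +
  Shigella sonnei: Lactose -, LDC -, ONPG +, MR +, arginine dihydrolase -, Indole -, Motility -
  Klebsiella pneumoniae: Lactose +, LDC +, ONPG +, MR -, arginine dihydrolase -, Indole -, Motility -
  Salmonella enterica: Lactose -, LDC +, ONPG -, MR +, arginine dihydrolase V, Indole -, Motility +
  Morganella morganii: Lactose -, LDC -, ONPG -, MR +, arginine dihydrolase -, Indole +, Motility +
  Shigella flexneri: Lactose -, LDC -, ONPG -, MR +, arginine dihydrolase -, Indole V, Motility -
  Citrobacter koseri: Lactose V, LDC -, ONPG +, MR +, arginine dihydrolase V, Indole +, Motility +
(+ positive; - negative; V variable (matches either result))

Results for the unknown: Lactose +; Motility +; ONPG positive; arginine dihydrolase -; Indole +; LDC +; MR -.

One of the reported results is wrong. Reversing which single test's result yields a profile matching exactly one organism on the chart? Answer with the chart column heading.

As reported, no row in the chart matches all 7 reactions.
Reversing Indole → still no organism matches.
Reversing MR (to +) → unique match: Escherichia coli.
Reversing ONPG → still no organism matches.
Reversing LDC → still no organism matches.
Reversing arginine dihydrolase → still no organism matches.
Reversing Motility → still no organism matches.
Reversing Lactose → still no organism matches.

MR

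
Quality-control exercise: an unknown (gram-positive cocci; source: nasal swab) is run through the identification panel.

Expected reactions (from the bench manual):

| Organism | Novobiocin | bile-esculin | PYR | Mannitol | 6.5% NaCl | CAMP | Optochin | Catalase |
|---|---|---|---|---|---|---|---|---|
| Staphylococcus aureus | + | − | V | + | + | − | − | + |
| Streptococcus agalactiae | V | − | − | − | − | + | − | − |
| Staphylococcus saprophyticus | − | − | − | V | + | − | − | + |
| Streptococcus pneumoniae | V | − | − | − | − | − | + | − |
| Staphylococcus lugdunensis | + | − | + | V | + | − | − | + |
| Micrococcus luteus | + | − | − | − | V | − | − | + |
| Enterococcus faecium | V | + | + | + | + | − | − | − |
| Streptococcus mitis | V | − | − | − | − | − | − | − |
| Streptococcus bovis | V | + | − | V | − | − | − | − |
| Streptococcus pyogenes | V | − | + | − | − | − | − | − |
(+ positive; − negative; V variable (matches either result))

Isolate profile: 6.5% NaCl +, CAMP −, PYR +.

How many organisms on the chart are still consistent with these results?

3

CAMP −: excludes Streptococcus agalactiae — 9 left.
PYR +: excludes 5 organisms — 4 left.
6.5% NaCl +: excludes Streptococcus pyogenes — 3 left.
Still consistent: Enterococcus faecium, Staphylococcus aureus, Staphylococcus lugdunensis.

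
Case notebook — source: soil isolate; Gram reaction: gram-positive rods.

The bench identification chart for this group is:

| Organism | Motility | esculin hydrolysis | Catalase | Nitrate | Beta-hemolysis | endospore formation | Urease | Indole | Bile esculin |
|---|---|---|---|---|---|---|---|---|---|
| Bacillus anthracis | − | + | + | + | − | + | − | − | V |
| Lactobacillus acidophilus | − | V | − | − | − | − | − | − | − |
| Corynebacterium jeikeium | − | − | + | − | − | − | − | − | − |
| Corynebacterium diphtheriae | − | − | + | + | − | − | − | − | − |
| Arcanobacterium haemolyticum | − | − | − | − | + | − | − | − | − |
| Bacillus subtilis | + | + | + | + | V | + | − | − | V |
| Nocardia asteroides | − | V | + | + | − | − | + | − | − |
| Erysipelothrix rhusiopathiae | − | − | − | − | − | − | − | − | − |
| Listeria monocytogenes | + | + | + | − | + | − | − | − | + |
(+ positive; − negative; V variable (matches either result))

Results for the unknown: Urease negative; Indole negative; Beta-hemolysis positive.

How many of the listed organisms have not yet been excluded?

3

Beta-hemolysis +: excludes 6 organisms — 3 left.
Urease −: all 3 remaining candidates are consistent.
Indole −: all 3 remaining candidates are consistent.
Still consistent: Arcanobacterium haemolyticum, Bacillus subtilis, Listeria monocytogenes.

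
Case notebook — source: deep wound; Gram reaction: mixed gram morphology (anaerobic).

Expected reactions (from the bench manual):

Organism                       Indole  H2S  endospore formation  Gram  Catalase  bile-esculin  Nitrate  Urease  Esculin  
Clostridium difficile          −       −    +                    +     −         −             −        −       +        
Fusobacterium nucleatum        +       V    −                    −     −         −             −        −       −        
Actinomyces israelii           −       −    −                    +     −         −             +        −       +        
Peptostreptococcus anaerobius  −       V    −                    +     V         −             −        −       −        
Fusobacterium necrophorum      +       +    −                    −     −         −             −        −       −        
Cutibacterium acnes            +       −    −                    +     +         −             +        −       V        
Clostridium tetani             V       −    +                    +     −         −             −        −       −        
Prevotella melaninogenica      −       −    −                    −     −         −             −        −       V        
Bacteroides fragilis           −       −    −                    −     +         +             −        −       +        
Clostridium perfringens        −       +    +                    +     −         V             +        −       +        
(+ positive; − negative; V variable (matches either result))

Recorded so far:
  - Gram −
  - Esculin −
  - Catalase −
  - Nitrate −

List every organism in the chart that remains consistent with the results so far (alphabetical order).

Fusobacterium necrophorum, Fusobacterium nucleatum, Prevotella melaninogenica

Catalase −: excludes Cutibacterium acnes, Bacteroides fragilis — 8 left.
Nitrate −: excludes Actinomyces israelii, Clostridium perfringens — 6 left.
Esculin −: excludes Clostridium difficile — 5 left.
Gram −: excludes Peptostreptococcus anaerobius, Clostridium tetani — 3 left.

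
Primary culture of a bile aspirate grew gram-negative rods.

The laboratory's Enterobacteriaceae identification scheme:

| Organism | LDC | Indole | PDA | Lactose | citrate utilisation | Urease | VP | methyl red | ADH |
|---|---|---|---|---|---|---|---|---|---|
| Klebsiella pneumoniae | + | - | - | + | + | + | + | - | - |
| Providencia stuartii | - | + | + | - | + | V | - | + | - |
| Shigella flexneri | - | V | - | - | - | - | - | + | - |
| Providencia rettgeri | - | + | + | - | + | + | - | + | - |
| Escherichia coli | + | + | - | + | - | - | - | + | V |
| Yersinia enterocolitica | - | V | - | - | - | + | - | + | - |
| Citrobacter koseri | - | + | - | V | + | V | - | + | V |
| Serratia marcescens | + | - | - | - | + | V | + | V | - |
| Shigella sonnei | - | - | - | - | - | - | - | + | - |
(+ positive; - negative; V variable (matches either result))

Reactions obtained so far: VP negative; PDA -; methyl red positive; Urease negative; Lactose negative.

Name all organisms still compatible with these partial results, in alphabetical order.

Citrobacter koseri, Shigella flexneri, Shigella sonnei

VP -: excludes Klebsiella pneumoniae, Serratia marcescens — 7 left.
methyl red +: all 7 remaining candidates are consistent.
Urease -: excludes Providencia rettgeri, Yersinia enterocolitica — 5 left.
Lactose -: excludes Escherichia coli — 4 left.
PDA -: excludes Providencia stuartii — 3 left.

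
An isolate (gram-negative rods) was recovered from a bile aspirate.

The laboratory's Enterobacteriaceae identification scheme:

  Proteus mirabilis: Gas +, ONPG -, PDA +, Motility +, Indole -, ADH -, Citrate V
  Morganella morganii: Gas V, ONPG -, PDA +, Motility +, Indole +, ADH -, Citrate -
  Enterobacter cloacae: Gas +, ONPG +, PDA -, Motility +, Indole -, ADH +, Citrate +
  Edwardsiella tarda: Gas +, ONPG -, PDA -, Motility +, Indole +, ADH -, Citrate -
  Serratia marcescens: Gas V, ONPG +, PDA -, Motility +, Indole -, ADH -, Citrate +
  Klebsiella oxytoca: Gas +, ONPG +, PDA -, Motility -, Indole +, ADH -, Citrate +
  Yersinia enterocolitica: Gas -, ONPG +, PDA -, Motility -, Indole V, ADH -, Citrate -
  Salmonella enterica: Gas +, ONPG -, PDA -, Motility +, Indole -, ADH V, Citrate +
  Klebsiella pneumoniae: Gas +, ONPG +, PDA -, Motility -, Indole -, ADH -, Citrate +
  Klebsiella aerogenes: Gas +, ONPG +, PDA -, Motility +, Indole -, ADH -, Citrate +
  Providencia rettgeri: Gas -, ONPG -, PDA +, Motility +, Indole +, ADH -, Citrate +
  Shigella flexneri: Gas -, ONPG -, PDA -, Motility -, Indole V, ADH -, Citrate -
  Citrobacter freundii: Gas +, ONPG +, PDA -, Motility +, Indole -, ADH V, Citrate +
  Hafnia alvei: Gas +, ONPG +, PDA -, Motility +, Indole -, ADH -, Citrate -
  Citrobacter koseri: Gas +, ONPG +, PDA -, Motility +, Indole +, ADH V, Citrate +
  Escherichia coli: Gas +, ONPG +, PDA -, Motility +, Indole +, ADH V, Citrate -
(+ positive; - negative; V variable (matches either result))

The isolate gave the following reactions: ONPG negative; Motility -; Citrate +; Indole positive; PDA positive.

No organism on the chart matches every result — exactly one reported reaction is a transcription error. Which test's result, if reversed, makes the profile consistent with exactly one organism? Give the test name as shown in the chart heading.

As reported, no row in the chart matches all 5 reactions.
Reversing PDA → still no organism matches.
Reversing Motility (to +) → unique match: Providencia rettgeri.
Reversing Indole → still no organism matches.
Reversing Citrate → still no organism matches.
Reversing ONPG → still no organism matches.

Motility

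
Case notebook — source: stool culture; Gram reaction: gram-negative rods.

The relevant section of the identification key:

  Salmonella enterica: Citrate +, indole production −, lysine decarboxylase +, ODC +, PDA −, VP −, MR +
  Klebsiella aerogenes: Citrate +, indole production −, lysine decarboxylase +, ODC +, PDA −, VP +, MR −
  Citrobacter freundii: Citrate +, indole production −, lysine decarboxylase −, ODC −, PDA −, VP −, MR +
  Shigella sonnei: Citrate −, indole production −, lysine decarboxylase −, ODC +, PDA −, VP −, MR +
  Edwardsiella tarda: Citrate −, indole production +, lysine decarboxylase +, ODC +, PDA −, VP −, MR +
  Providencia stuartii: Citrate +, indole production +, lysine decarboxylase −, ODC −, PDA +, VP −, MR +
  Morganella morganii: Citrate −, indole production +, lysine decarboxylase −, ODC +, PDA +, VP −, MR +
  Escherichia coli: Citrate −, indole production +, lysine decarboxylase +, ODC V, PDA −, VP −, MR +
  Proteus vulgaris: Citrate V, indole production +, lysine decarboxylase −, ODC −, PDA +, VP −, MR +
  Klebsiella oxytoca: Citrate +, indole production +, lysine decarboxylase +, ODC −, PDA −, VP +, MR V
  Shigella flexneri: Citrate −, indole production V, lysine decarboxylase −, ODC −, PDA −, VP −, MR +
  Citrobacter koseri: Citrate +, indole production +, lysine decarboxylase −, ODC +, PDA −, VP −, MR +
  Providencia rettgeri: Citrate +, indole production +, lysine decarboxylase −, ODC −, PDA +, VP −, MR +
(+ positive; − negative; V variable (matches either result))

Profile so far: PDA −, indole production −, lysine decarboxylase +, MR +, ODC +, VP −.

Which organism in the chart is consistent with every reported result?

Salmonella enterica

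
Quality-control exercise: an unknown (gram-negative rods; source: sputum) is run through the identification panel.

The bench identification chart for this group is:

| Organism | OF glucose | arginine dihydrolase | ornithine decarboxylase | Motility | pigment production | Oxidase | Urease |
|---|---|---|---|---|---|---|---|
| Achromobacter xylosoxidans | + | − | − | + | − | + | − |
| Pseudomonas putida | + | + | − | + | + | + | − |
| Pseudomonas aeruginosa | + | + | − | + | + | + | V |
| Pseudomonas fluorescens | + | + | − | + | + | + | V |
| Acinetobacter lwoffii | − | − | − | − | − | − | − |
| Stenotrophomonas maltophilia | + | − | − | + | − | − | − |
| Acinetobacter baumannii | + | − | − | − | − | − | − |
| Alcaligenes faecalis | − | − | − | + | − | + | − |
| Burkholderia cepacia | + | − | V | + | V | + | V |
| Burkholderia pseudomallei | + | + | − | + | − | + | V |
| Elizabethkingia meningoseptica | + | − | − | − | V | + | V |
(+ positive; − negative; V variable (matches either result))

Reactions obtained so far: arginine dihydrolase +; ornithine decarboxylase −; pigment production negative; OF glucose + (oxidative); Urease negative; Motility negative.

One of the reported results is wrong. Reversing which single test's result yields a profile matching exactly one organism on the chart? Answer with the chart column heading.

As reported, no row in the chart matches all 6 reactions.
Reversing arginine dihydrolase → 2 organisms match (not unique).
Reversing pigment production → still no organism matches.
Reversing Motility (to +) → unique match: Burkholderia pseudomallei.
Reversing OF glucose → still no organism matches.
Reversing ornithine decarboxylase → still no organism matches.
Reversing Urease → still no organism matches.

Motility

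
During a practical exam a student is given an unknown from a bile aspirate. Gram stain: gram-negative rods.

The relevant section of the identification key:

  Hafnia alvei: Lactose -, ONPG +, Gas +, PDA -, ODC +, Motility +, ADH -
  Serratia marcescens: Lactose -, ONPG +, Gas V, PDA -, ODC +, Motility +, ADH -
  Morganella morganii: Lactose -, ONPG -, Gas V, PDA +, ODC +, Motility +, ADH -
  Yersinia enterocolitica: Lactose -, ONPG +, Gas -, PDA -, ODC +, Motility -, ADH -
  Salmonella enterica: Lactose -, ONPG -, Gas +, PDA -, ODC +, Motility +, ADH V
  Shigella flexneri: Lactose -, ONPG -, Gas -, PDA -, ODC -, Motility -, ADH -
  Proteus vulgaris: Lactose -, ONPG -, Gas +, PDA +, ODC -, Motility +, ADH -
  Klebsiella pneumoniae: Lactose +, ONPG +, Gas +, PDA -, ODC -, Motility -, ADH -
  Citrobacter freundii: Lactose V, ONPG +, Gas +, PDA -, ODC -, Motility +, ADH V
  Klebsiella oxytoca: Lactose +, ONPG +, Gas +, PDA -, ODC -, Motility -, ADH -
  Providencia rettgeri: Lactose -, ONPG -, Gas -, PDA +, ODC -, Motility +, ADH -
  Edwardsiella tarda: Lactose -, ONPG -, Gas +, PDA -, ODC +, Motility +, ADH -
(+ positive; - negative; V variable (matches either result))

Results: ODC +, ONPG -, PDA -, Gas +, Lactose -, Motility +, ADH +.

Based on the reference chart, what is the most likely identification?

Salmonella enterica

ONPG -: excludes 6 organisms — 6 left.
Motility +: excludes Shigella flexneri — 5 left.
PDA -: excludes Morganella morganii, Proteus vulgaris, Providencia rettgeri — 2 left.
ADH +: excludes Edwardsiella tarda — 1 left.
ODC +: the one remaining candidate is consistent.
Lactose -: the one remaining candidate is consistent.
Gas +: the one remaining candidate is consistent.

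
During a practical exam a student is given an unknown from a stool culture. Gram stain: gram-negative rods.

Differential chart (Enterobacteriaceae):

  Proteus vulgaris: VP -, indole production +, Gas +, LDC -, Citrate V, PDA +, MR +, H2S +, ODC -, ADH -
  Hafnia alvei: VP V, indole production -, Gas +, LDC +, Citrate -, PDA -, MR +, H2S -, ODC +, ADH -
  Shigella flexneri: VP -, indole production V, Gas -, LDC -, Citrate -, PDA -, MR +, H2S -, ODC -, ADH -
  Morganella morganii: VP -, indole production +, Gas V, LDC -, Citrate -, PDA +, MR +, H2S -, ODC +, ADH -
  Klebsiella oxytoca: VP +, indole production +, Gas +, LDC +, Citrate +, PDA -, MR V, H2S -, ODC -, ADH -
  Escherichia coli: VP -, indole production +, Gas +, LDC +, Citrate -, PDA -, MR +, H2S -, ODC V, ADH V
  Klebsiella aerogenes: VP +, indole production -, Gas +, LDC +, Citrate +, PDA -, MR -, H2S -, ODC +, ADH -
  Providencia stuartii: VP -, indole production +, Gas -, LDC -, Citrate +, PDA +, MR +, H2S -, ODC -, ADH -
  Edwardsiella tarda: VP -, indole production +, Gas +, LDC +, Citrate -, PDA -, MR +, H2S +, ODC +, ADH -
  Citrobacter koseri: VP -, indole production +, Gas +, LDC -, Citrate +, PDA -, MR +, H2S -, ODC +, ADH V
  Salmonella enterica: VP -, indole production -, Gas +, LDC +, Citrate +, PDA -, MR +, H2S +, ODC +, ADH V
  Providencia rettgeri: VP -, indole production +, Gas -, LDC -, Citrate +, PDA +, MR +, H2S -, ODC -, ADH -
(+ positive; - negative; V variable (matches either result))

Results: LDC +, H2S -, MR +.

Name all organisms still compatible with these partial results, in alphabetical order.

H2S -: excludes Proteus vulgaris, Edwardsiella tarda, Salmonella enterica — 9 left.
LDC +: excludes 5 organisms — 4 left.
MR +: excludes Klebsiella aerogenes — 3 left.

Escherichia coli, Hafnia alvei, Klebsiella oxytoca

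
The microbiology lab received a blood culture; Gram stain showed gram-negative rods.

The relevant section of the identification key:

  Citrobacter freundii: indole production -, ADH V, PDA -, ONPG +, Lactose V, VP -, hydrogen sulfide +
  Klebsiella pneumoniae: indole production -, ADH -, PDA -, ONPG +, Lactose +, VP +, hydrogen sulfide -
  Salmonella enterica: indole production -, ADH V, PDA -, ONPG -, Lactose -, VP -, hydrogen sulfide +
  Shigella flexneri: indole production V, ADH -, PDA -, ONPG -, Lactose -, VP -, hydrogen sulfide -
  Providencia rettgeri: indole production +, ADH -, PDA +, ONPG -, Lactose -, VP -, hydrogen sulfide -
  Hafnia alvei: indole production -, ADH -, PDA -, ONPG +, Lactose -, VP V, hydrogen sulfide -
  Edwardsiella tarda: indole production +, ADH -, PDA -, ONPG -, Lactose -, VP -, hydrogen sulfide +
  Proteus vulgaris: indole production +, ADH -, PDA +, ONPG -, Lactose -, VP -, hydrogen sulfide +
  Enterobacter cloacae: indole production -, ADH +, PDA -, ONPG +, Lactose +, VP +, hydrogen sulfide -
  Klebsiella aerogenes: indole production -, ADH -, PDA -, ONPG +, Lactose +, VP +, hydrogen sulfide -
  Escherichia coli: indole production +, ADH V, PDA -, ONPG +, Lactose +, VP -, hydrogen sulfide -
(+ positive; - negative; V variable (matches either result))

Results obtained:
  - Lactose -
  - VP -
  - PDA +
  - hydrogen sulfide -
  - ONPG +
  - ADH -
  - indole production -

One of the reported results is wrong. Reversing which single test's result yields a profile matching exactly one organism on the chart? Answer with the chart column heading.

As reported, no row in the chart matches all 7 reactions.
Reversing hydrogen sulfide → still no organism matches.
Reversing Lactose → still no organism matches.
Reversing indole production → still no organism matches.
Reversing VP → still no organism matches.
Reversing ONPG → still no organism matches.
Reversing PDA (to -) → unique match: Hafnia alvei.
Reversing ADH → still no organism matches.

PDA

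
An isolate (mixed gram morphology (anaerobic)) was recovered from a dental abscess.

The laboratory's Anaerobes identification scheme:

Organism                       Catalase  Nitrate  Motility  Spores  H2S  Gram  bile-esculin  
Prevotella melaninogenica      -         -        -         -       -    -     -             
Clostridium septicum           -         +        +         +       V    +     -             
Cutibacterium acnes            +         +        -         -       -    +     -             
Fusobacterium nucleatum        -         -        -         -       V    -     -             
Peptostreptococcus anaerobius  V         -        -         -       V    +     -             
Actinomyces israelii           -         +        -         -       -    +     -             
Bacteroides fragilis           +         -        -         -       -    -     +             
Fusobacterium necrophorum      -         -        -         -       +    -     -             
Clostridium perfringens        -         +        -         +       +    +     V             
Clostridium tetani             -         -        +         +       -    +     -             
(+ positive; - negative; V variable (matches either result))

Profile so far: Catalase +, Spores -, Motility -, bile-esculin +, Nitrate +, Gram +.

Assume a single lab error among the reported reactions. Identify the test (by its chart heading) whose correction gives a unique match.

As reported, no row in the chart matches all 6 reactions.
Reversing Nitrate → still no organism matches.
Reversing Motility → still no organism matches.
Reversing Catalase → still no organism matches.
Reversing Gram → still no organism matches.
Reversing Spores → still no organism matches.
Reversing bile-esculin (to -) → unique match: Cutibacterium acnes.

bile-esculin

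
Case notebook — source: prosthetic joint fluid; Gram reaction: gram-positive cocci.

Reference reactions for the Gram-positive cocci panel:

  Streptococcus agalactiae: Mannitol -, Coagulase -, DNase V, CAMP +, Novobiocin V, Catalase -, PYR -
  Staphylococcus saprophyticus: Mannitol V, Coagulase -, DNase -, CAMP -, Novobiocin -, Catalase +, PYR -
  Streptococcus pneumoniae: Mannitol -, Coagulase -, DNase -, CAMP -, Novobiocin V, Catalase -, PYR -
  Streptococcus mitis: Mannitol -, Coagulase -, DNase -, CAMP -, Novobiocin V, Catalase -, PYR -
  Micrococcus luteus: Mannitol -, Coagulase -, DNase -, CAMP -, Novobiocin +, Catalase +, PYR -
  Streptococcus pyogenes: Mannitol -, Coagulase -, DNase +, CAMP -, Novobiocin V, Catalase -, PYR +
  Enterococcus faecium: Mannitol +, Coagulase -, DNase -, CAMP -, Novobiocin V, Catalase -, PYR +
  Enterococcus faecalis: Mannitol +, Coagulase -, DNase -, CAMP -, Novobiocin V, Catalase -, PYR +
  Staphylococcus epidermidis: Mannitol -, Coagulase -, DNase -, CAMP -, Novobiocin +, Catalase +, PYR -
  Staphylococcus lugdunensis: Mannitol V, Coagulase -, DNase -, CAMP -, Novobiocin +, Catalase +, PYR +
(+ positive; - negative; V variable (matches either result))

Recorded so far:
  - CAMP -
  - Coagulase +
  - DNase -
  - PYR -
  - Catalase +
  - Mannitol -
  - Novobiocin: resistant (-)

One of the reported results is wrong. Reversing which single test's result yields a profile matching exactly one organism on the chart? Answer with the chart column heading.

As reported, no row in the chart matches all 7 reactions.
Reversing CAMP → still no organism matches.
Reversing DNase → still no organism matches.
Reversing Mannitol → still no organism matches.
Reversing Coagulase (to -) → unique match: Staphylococcus saprophyticus.
Reversing PYR → still no organism matches.
Reversing Catalase → still no organism matches.
Reversing Novobiocin → still no organism matches.

Coagulase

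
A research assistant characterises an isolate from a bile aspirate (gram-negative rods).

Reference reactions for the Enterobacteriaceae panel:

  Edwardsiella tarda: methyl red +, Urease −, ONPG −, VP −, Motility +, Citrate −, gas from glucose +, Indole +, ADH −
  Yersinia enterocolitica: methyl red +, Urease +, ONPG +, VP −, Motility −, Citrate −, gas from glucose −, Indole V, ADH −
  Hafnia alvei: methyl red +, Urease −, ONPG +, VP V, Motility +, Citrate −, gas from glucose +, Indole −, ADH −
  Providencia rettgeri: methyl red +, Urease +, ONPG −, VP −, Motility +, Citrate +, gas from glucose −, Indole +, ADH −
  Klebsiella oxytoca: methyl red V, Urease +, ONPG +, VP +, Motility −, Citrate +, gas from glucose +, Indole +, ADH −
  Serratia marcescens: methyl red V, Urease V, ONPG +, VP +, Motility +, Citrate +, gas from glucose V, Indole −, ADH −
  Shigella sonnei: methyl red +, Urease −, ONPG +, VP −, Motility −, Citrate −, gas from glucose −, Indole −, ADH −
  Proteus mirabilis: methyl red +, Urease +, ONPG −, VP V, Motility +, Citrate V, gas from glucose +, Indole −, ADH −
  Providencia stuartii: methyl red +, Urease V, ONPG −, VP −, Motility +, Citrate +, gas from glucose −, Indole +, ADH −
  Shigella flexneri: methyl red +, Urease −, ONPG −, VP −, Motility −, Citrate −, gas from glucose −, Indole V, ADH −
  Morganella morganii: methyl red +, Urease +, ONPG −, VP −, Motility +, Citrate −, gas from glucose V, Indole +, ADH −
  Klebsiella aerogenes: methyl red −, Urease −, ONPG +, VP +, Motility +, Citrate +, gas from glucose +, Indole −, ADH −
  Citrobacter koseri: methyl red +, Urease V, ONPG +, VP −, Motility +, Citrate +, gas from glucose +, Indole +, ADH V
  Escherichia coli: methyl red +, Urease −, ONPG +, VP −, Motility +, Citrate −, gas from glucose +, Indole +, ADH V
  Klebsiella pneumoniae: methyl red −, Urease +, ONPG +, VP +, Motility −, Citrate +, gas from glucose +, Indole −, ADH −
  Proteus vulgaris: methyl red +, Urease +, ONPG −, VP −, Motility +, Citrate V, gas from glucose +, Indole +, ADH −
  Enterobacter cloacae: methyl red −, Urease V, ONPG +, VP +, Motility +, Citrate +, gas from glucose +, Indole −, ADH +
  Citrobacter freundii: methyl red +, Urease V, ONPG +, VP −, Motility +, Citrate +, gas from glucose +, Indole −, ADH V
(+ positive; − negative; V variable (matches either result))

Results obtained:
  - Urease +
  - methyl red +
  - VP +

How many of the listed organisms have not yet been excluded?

VP +: excludes 11 organisms — 7 left.
methyl red +: excludes Klebsiella aerogenes, Klebsiella pneumoniae, Enterobacter cloacae — 4 left.
Urease +: excludes Hafnia alvei — 3 left.
Still consistent: Klebsiella oxytoca, Proteus mirabilis, Serratia marcescens.

3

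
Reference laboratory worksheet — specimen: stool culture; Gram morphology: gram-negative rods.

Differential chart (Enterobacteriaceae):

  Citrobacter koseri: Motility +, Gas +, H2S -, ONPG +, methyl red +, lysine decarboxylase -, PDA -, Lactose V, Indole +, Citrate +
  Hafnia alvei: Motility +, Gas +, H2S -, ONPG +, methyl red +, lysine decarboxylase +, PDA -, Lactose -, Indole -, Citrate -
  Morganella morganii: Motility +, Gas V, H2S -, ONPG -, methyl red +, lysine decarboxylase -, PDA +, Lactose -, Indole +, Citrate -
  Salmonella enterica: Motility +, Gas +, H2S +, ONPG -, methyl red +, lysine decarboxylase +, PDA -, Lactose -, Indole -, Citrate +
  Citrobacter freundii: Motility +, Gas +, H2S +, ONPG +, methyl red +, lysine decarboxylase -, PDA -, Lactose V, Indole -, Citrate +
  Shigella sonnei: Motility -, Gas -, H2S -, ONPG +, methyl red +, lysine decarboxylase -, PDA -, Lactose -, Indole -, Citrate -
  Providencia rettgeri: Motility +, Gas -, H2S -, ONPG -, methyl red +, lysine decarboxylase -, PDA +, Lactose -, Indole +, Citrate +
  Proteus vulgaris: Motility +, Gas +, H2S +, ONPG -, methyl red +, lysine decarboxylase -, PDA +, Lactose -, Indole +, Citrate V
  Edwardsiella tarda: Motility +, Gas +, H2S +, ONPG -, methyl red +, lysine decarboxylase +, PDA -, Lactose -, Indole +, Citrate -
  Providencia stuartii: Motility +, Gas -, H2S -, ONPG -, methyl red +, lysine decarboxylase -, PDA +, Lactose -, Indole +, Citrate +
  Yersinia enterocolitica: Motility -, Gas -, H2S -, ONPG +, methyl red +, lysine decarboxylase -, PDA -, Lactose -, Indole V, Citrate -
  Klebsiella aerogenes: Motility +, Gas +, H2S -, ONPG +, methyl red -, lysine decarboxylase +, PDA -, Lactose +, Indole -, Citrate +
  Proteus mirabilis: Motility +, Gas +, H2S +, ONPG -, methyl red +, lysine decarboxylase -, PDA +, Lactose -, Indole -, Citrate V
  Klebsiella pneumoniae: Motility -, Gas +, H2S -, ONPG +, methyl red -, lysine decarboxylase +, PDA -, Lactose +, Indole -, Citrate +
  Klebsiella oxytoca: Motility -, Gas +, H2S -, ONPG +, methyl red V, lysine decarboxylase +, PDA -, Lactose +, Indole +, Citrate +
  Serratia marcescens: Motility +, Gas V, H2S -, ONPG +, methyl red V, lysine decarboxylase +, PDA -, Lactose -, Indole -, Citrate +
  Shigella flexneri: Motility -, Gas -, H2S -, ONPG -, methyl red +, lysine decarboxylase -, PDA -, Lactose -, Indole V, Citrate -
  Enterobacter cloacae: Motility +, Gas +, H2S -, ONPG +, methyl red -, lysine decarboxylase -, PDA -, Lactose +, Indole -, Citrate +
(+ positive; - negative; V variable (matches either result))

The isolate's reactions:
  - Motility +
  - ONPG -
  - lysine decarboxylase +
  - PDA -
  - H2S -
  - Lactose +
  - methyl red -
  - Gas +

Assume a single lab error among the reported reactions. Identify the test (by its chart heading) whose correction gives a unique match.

ONPG

As reported, no row in the chart matches all 8 reactions.
Reversing Motility → still no organism matches.
Reversing Lactose → still no organism matches.
Reversing ONPG (to +) → unique match: Klebsiella aerogenes.
Reversing Gas → still no organism matches.
Reversing methyl red → still no organism matches.
Reversing H2S → still no organism matches.
Reversing lysine decarboxylase → still no organism matches.
Reversing PDA → still no organism matches.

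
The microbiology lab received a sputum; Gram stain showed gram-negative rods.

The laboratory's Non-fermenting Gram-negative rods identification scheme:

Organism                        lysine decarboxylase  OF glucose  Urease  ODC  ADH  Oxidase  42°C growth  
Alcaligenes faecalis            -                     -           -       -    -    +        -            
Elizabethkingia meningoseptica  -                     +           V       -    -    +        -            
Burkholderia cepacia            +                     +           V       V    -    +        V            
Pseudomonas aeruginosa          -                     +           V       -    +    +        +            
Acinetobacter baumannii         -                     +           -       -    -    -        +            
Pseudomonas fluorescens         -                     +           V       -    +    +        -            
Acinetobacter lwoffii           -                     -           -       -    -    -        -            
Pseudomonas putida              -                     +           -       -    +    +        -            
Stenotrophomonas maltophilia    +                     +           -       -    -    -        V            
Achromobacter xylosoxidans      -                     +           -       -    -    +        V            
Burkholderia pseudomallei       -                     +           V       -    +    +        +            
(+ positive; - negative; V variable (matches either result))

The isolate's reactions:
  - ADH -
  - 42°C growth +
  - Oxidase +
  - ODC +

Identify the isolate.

ODC +: excludes 10 organisms — 1 left.
42°C growth +: the one remaining candidate is consistent.
ADH -: the one remaining candidate is consistent.
Oxidase +: the one remaining candidate is consistent.

Burkholderia cepacia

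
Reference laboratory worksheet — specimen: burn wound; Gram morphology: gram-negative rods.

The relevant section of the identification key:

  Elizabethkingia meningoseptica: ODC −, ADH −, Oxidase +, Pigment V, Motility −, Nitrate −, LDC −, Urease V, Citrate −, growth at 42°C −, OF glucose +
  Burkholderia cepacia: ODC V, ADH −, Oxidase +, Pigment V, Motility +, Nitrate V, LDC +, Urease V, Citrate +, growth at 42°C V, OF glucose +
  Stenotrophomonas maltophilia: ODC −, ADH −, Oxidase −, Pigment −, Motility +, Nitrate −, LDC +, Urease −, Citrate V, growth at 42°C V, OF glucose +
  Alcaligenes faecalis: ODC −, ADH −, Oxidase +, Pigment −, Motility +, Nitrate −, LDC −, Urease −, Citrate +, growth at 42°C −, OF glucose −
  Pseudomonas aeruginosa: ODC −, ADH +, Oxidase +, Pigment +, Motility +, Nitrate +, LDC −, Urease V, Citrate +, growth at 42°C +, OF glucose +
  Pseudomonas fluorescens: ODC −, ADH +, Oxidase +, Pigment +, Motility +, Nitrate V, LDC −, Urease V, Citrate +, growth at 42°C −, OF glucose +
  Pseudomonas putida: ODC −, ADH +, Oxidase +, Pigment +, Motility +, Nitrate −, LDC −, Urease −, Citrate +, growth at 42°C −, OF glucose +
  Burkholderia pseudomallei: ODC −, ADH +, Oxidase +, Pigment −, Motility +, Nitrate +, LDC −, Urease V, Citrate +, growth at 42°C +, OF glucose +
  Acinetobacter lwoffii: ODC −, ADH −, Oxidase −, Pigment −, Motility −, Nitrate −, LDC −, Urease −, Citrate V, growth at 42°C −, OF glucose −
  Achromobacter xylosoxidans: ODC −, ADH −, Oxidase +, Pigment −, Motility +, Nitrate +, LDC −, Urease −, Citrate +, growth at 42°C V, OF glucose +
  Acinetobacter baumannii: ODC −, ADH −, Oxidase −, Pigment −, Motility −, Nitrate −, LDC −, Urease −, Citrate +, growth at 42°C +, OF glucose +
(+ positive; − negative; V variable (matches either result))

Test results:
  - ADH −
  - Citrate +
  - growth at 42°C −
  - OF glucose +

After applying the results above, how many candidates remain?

ADH −: excludes Pseudomonas aeruginosa, Pseudomonas fluorescens, Pseudomonas putida, Burkholderia pseudomallei — 7 left.
Citrate +: excludes Elizabethkingia meningoseptica — 6 left.
growth at 42°C −: excludes Acinetobacter baumannii — 5 left.
OF glucose +: excludes Alcaligenes faecalis, Acinetobacter lwoffii — 3 left.
Still consistent: Achromobacter xylosoxidans, Burkholderia cepacia, Stenotrophomonas maltophilia.

3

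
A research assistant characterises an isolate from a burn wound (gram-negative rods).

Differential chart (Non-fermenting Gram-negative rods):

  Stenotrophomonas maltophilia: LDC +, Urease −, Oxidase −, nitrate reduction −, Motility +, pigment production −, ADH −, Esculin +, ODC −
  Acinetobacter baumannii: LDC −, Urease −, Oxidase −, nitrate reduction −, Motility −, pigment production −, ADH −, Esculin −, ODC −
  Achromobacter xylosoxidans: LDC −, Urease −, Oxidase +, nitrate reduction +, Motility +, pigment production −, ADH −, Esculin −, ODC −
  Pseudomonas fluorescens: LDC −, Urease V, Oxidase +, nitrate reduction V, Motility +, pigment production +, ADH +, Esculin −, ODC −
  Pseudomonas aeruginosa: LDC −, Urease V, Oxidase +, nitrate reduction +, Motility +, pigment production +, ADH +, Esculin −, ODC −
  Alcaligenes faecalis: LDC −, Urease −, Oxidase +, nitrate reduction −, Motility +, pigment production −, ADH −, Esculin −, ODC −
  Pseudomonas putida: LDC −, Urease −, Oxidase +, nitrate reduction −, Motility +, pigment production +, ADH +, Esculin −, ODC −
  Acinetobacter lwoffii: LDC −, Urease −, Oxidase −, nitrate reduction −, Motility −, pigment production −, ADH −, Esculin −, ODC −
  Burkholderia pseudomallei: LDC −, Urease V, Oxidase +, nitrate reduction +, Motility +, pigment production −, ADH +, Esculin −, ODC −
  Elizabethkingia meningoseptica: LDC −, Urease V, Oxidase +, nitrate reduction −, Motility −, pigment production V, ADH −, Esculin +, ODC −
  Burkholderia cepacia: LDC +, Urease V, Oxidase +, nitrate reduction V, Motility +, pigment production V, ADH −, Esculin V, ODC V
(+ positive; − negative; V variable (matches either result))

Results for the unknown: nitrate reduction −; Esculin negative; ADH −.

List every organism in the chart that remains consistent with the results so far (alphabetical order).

ADH −: excludes Pseudomonas fluorescens, Pseudomonas aeruginosa, Pseudomonas putida, Burkholderia pseudomallei — 7 left.
Esculin −: excludes Stenotrophomonas maltophilia, Elizabethkingia meningoseptica — 5 left.
nitrate reduction −: excludes Achromobacter xylosoxidans — 4 left.

Acinetobacter baumannii, Acinetobacter lwoffii, Alcaligenes faecalis, Burkholderia cepacia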